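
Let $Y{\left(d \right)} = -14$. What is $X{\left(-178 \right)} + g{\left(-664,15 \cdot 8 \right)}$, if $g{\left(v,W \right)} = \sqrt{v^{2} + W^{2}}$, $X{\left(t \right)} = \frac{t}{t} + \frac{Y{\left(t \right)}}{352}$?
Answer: $\frac{169}{176} + 8 \sqrt{7114} \approx 675.72$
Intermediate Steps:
$X{\left(t \right)} = \frac{169}{176}$ ($X{\left(t \right)} = \frac{t}{t} - \frac{14}{352} = 1 - \frac{7}{176} = \frac{169}{176}$)
$g{\left(v,W \right)} = \sqrt{W^{2} + v^{2}}$
$X{\left(-178 \right)} + g{\left(-664,15 \cdot 8 \right)} = \frac{169}{176} + \sqrt{\left(15 \cdot 8\right)^{2} + \left(-664\right)^{2}} = \frac{169}{176} + \sqrt{120^{2} + 440896} = \frac{169}{176} + \sqrt{14400 + 440896} = \frac{169}{176} + \sqrt{455296} = \frac{169}{176} + 8 \sqrt{7114}$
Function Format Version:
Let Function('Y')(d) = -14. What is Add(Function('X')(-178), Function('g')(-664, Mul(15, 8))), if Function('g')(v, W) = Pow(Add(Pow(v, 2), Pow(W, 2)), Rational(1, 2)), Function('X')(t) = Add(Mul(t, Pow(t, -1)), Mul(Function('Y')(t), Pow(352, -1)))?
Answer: Add(Rational(169, 176), Mul(8, Pow(7114, Rational(1, 2)))) ≈ 675.72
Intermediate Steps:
Function('X')(t) = Rational(169, 176) (Function('X')(t) = Add(Mul(t, Pow(t, -1)), Mul(-14, Pow(352, -1))) = Add(1, Mul(-14, Rational(1, 352))) = Add(1, Rational(-7, 176)) = Rational(169, 176))
Function('g')(v, W) = Pow(Add(Pow(W, 2), Pow(v, 2)), Rational(1, 2))
Add(Function('X')(-178), Function('g')(-664, Mul(15, 8))) = Add(Rational(169, 176), Pow(Add(Pow(Mul(15, 8), 2), Pow(-664, 2)), Rational(1, 2))) = Add(Rational(169, 176), Pow(Add(Pow(120, 2), 440896), Rational(1, 2))) = Add(Rational(169, 176), Pow(Add(14400, 440896), Rational(1, 2))) = Add(Rational(169, 176), Pow(455296, Rational(1, 2))) = Add(Rational(169, 176), Mul(8, Pow(7114, Rational(1, 2))))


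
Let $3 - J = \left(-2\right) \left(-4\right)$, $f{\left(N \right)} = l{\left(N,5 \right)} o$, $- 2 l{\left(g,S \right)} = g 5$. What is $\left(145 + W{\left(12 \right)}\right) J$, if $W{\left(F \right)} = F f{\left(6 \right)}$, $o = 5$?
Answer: $3775$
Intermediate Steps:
$l{\left(g,S \right)} = - \frac{5 g}{2}$ ($l{\left(g,S \right)} = - \frac{g 5}{2} = - \frac{5 g}{2}$)
$f{\left(N \right)} = - \frac{25 N}{2}$ ($f{\left(N \right)} = - \frac{5 N}{2} \cdot 5 = - \frac{25 N}{2}$)
$W{\left(F \right)} = - 75 F$ ($W{\left(F \right)} = F \left(\left(- \frac{25}{2}\right) 6\right) = F \left(-75\right) = - 75 F$)
$J = -5$ ($J = 3 - \left(-2\right) \left(-4\right) = 3 - 8 = -5$)
$\left(145 + W{\left(12 \right)}\right) J = \left(145 - 900\right) \left(-5\right) = \left(-755\right) \left(-5\right) = 3775$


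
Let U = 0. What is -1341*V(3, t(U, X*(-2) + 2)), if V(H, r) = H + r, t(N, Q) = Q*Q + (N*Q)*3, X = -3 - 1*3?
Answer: -266859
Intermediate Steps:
X = -6 (X = -3 - 3 = -6)
t(N, Q) = Q² + 3*N*Q
-1341*V(3, t(U, X*(-2) + 2)) = -1341*(3 + (-6*(-2) + 2)*((-6*(-2) + 2) + 3*0)) = -1341*(3 + (12 + 2)*((12 + 2) + 0)) = -1341*(3 + 14*(14 + 0)) = -1341*(3 + 14*14) = -1341*(3 + 196) = -1341*199 = -266859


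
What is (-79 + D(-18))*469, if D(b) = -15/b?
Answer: -219961/6 ≈ -36660.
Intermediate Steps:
(-79 + D(-18))*469 = (-79 - 15/(-18))*469 = (-79 - 15*(-1/18))*469 = (-79 + ⅚)*469 = -469/6*469 = -219961/6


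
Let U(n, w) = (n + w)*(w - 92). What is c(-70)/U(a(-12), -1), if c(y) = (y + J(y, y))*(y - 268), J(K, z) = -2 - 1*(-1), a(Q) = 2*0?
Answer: 23998/93 ≈ 258.04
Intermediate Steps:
a(Q) = 0
J(K, z) = -1 (J(K, z) = -2 + 1 = -1)
U(n, w) = (-92 + w)*(n + w) (U(n, w) = (n + w)*(-92 + w) = (-92 + w)*(n + w))
c(y) = (-1 + y)*(-268 + y) (c(y) = (y - 1)*(y - 268) = (-1 + y)*(-268 + y))
c(-70)/U(a(-12), -1) = (268 + (-70)² - 269*(-70))/((-1)² - 92*0 - 92*(-1) + 0*(-1)) = (268 + 4900 + 18830)/(1 + 0 + 92 + 0) = 23998/93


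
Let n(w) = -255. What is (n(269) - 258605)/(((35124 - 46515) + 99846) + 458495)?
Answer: -25886/54695 ≈ -0.47328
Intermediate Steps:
(n(269) - 258605)/(((35124 - 46515) + 99846) + 458495) = (-255 - 258605)/(((35124 - 46515) + 99846) + 458495) = -258860/((-11391 + 99846) + 458495) = -258860/(88455 + 458495) = -258860/546950 = -258860*1/546950 = -25886/54695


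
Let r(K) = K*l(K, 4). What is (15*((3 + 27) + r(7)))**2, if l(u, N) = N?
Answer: 756900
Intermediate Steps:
r(K) = 4*K (r(K) = K*4 = 4*K)
(15*((3 + 27) + r(7)))**2 = (15*((3 + 27) + 4*7))**2 = (15*(30 + 28))**2 = (15*58)**2 = 870**2 = 756900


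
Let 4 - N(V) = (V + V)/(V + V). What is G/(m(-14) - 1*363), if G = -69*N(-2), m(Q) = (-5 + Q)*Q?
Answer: 207/97 ≈ 2.1340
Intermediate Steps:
m(Q) = Q*(-5 + Q)
N(V) = 3 (N(V) = 4 - (V + V)/(V + V) = 4 - 2*V/(2*V) = 4 - 2*V*1/(2*V) = 4 - 1*1 = 4 - 1 = 3)
G = -207 (G = -69*3 = -207)
G/(m(-14) - 1*363) = -207/(-14*(-5 - 14) - 1*363) = -207/(-14*(-19) - 363) = -207/(266 - 363) = -207/(-97) = -207*(-1/97) = 207/97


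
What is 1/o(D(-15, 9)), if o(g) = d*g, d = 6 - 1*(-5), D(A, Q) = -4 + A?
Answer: -1/209 ≈ -0.0047847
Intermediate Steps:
d = 11 (d = 6 + 5 = 11)
o(g) = 11*g
1/o(D(-15, 9)) = 1/(11*(-4 - 15)) = 1/(11*(-19)) = 1/(-209) = -1/209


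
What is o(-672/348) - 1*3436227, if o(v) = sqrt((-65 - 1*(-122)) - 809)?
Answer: -3436227 + 4*I*sqrt(47) ≈ -3.4362e+6 + 27.423*I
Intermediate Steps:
o(v) = 4*I*sqrt(47) (o(v) = sqrt((-65 + 122) - 809) = sqrt(57 - 809) = sqrt(-752) = 4*I*sqrt(47))
o(-672/348) - 1*3436227 = 4*I*sqrt(47) - 1*3436227 = 4*I*sqrt(47) - 3436227 = -3436227 + 4*I*sqrt(47)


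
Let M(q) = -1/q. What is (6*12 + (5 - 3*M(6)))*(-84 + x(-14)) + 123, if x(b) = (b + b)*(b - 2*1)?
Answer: 28333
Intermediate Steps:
x(b) = 2*b*(-2 + b) (x(b) = (2*b)*(b - 2) = (2*b)*(-2 + b) = 2*b*(-2 + b))
(6*12 + (5 - 3*M(6)))*(-84 + x(-14)) + 123 = (6*12 + (5 - (-3)/6))*(-84 + 2*(-14)*(-2 - 14)) + 123 = (72 + (5 - (-3)/6))*(-84 + 2*(-14)*(-16)) + 123 = (72 + (5 - 3*(-1/6)))*(-84 + 448) + 123 = (72 + (5 + 1/2))*364 + 123 = (72 + 11/2)*364 + 123 = (155/2)*364 + 123 = 28210 + 123 = 28333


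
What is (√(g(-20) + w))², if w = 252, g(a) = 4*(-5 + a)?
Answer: 152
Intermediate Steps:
g(a) = -20 + 4*a
(√(g(-20) + w))² = (√((-20 + 4*(-20)) + 252))² = (√((-20 - 80) + 252))² = (√(-100 + 252))² = (√152)² = (2*√38)² = 152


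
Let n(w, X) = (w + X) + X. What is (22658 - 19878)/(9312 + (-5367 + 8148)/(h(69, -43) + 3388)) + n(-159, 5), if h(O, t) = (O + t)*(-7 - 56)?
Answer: -2423653369/16298781 ≈ -148.70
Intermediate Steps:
n(w, X) = w + 2*X (n(w, X) = (X + w) + X = w + 2*X)
h(O, t) = -63*O - 63*t (h(O, t) = (O + t)*(-63) = -63*O - 63*t)
(22658 - 19878)/(9312 + (-5367 + 8148)/(h(69, -43) + 3388)) + n(-159, 5) = (22658 - 19878)/(9312 + (-5367 + 8148)/((-63*69 - 63*(-43)) + 3388)) + (-159 + 2*5) = 2780/(9312 + 2781/((-4347 + 2709) + 3388)) + (-159 + 10) = 2780/(9312 + 2781/(-1638 + 3388)) - 149 = 2780/(9312 + 2781/1750) - 149 = 2780/(16298781/1750) - 149 = 2780*(1750/16298781) - 149 = 4865000/16298781 - 149 = -2423653369/16298781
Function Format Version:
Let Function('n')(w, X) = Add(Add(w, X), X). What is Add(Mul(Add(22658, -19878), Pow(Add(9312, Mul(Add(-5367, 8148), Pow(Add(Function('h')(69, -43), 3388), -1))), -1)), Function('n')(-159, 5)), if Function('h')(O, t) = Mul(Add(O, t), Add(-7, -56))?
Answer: Rational(-2423653369, 16298781) ≈ -148.70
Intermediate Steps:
Function('n')(w, X) = Add(w, Mul(2, X)) (Function('n')(w, X) = Add(Add(X, w), X) = Add(w, Mul(2, X)))
Function('h')(O, t) = Add(Mul(-63, O), Mul(-63, t)) (Function('h')(O, t) = Mul(Add(O, t), -63) = Add(Mul(-63, O), Mul(-63, t)))
Add(Mul(Add(22658, -19878), Pow(Add(9312, Mul(Add(-5367, 8148), Pow(Add(Function('h')(69, -43), 3388), -1))), -1)), Function('n')(-159, 5)) = Add(Mul(Add(22658, -19878), Pow(Add(9312, Mul(Add(-5367, 8148), Pow(Add(Add(Mul(-63, 69), Mul(-63, -43)), 3388), -1))), -1)), Add(-159, Mul(2, 5))) = Add(Mul(2780, Pow(Add(9312, Mul(2781, Pow(Add(Add(-4347, 2709), 3388), -1))), -1)), Add(-159, 10)) = Add(Mul(2780, Pow(Add(9312, Mul(2781, Pow(Add(-1638, 3388), -1))), -1)), -149) = Add(Mul(2780, Pow(Add(9312, Mul(2781, Pow(1750, -1))), -1)), -149) = Add(Mul(2780, Pow(Add(9312, Mul(2781, Rational(1, 1750))), -1)), -149) = Add(Mul(2780, Pow(Add(9312, Rational(2781, 1750)), -1)), -149) = Add(Mul(2780, Pow(Rational(16298781, 1750), -1)), -149) = Add(Mul(2780, Rational(1750, 16298781)), -149) = Add(Rational(4865000, 16298781), -149) = Rational(-2423653369, 16298781)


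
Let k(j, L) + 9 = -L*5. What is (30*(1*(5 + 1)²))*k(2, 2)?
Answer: -20520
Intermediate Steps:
k(j, L) = -9 - 5*L (k(j, L) = -9 - L*5 = -9 - 5*L)
(30*(1*(5 + 1)²))*k(2, 2) = (30*(1*(5 + 1)²))*(-9 - 5*2) = (30*(1*6²))*(-9 - 10) = (30*(1*36))*(-19) = (30*36)*(-19) = 1080*(-19) = -20520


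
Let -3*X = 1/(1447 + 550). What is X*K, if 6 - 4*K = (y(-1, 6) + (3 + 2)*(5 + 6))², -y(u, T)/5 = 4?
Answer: 1219/23964 ≈ 0.050868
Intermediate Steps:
y(u, T) = -20 (y(u, T) = -5*4 = -20)
K = -1219/4 (K = 3/2 - (-20 + (3 + 2)*(5 + 6))²/4 = 3/2 - (-20 + 5*11)²/4 = 3/2 - (-20 + 55)²/4 = 3/2 - ¼*35² = 3/2 - ¼*1225 = 3/2 - 1225/4 = -1219/4 ≈ -304.75)
X = -1/5991 (X = -1/(3*(1447 + 550)) = -⅓/1997 = -⅓*1/1997 = -1/5991 ≈ -0.00016692)
X*K = -1/5991*(-1219/4) = 1219/23964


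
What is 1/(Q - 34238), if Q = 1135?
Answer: -1/33103 ≈ -3.0209e-5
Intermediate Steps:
1/(Q - 34238) = 1/(1135 - 34238) = 1/(-33103) = -1/33103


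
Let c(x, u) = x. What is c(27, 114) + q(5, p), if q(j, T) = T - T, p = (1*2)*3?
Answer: 27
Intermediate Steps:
p = 6 (p = 2*3 = 6)
q(j, T) = 0
c(27, 114) + q(5, p) = 27 + 0 = 27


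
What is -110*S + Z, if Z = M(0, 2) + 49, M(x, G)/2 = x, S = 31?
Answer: -3361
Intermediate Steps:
M(x, G) = 2*x
Z = 49 (Z = 2*0 + 49 = 0 + 49 = 49)
-110*S + Z = -110*31 + 49 = -3410 + 49 = -3361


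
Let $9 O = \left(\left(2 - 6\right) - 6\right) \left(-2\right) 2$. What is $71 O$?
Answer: $\frac{2840}{9} \approx 315.56$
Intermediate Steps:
$O = \frac{40}{9}$ ($O = \frac{\left(\left(2 - 6\right) - 6\right) \left(-2\right) 2}{9} = \frac{\left(-4 - 6\right) \left(-2\right) 2}{9} = \frac{\left(-10\right) \left(-2\right) 2}{9} = \frac{20 \cdot 2}{9} = \frac{1}{9} \cdot 40 = \frac{40}{9} \approx 4.4444$)
$71 O = 71 \cdot \frac{40}{9} = \frac{2840}{9}$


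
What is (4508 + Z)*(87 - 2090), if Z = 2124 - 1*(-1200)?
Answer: -15687496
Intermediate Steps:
Z = 3324 (Z = 2124 + 1200 = 3324)
(4508 + Z)*(87 - 2090) = (4508 + 3324)*(87 - 2090) = 7832*(-2003) = -15687496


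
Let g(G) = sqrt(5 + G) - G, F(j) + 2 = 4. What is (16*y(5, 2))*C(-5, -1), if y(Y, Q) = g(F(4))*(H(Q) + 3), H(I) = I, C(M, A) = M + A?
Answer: 960 - 480*sqrt(7) ≈ -309.96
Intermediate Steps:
C(M, A) = A + M
F(j) = 2 (F(j) = -2 + 4 = 2)
y(Y, Q) = (-2 + sqrt(7))*(3 + Q) (y(Y, Q) = (sqrt(5 + 2) - 1*2)*(Q + 3) = (sqrt(7) - 2)*(3 + Q) = (-2 + sqrt(7))*(3 + Q))
(16*y(5, 2))*C(-5, -1) = (16*(-(2 - sqrt(7))*(3 + 2)))*(-1 - 5) = (16*(-1*(2 - sqrt(7))*5))*(-6) = (16*(-10 + 5*sqrt(7)))*(-6) = (-160 + 80*sqrt(7))*(-6) = 960 - 480*sqrt(7)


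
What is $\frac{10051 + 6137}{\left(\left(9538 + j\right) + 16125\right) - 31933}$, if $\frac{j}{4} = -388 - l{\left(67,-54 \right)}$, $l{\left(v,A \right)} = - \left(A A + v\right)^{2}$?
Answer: $\frac{2698}{5930889} \approx 0.00045491$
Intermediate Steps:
$l{\left(v,A \right)} = - \left(v + A^{2}\right)^{2}$ ($l{\left(v,A \right)} = - \left(A^{2} + v\right)^{2} = - \left(v + A^{2}\right)^{2}$)
$j = 35591604$ ($j = 4 \left(-388 - - \left(67 + \left(-54\right)^{2}\right)^{2}\right) = 4 \left(-388 - - \left(67 + 2916\right)^{2}\right) = 4 \left(-388 - - 2983^{2}\right) = 4 \left(-388 - \left(-1\right) 8898289\right) = 4 \left(-388 - -8898289\right) = 4 \left(-388 + 8898289\right) = 4 \cdot 8897901 = 35591604$)
$\frac{10051 + 6137}{\left(\left(9538 + j\right) + 16125\right) - 31933} = \frac{10051 + 6137}{\left(\left(9538 + 35591604\right) + 16125\right) - 31933} = \frac{16188}{\left(35601142 + 16125\right) - 31933} = \frac{16188}{35617267 - 31933} = \frac{16188}{35585334} = 16188 \cdot \frac{1}{35585334} = \frac{2698}{5930889}$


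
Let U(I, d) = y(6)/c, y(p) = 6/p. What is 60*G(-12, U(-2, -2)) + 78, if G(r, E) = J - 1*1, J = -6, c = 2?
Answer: -342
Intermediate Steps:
U(I, d) = ½ (U(I, d) = (6/6)/2 = (6*(⅙))*(½) = 1*(½) = ½)
G(r, E) = -7 (G(r, E) = -6 - 1*1 = -6 - 1 = -7)
60*G(-12, U(-2, -2)) + 78 = 60*(-7) + 78 = -420 + 78 = -342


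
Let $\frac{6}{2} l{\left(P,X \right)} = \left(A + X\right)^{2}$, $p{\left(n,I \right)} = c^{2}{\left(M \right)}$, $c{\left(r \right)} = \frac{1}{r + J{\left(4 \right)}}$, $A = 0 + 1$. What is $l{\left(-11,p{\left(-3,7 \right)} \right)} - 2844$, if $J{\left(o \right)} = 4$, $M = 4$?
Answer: $- \frac{34942847}{12288} \approx -2843.7$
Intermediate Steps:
$A = 1$
$c{\left(r \right)} = \frac{1}{4 + r}$ ($c{\left(r \right)} = \frac{1}{r + 4} = \frac{1}{4 + r}$)
$p{\left(n,I \right)} = \frac{1}{64}$ ($p{\left(n,I \right)} = \left(\frac{1}{4 + 4}\right)^{2} = \left(\frac{1}{8}\right)^{2} = \frac{1}{64}$)
$l{\left(P,X \right)} = \frac{\left(1 + X\right)^{2}}{3}$
$l{\left(-11,p{\left(-3,7 \right)} \right)} - 2844 = \frac{\left(1 + \frac{1}{64}\right)^{2}}{3} - 2844 = \frac{\left(\frac{65}{64}\right)^{2}}{3} - 2844 = \frac{1}{3} \cdot \frac{4225}{4096} - 2844 = \frac{4225}{12288} - 2844 = - \frac{34942847}{12288}$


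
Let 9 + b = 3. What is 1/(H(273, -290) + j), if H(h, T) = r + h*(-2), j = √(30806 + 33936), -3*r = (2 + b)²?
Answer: -2481/1076519 - 9*√64742/2153038 ≈ -0.0033683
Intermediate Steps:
b = -6 (b = -9 + 3 = -6)
r = -16/3 (r = -(2 - 6)²/3 = -⅓*(-4)² = -⅓*16 = -16/3 ≈ -5.3333)
j = √64742 ≈ 254.44
H(h, T) = -16/3 - 2*h (H(h, T) = -16/3 + h*(-2) = -16/3 - 2*h)
1/(H(273, -290) + j) = 1/((-16/3 - 2*273) + √64742) = 1/((-16/3 - 546) + √64742) = 1/(-1654/3 + √64742)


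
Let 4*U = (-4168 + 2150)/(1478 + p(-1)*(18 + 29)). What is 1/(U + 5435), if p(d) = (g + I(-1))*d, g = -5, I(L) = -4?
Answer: 3802/20662861 ≈ 0.00018400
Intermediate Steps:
p(d) = -9*d (p(d) = (-5 - 4)*d = -9*d)
U = -1009/3802 (U = ((-4168 + 2150)/(1478 + (-9*(-1))*(18 + 29)))/4 = (-2018/(1478 + 9*47))/4 = (-2018/(1478 + 423))/4 = (-2018/1901)/4 = (-2018*1/1901)/4 = (¼)*(-2018/1901) = -1009/3802 ≈ -0.26539)
1/(U + 5435) = 1/(-1009/3802 + 5435) = 1/(20662861/3802) = 3802/20662861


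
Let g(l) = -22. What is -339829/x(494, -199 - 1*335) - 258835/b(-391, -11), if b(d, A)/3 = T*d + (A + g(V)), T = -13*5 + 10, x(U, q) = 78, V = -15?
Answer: -1217256333/279136 ≈ -4360.8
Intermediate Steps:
T = -55 (T = -65 + 10 = -55)
b(d, A) = -66 - 165*d + 3*A (b(d, A) = 3*(-55*d + (A - 22)) = 3*(-55*d + (-22 + A)) = 3*(-22 + A - 55*d) = -66 - 165*d + 3*A)
-339829/x(494, -199 - 1*335) - 258835/b(-391, -11) = -339829/78 - 258835/(-66 - 165*(-391) + 3*(-11)) = -339829*1/78 - 258835/(-66 + 64515 - 33) = -339829/78 - 258835/64416 = -1217256333/279136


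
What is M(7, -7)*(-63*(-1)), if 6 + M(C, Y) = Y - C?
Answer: -1260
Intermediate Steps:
M(C, Y) = -6 + Y - C (M(C, Y) = -6 + (Y - C) = -6 + Y - C)
M(7, -7)*(-63*(-1)) = (-6 - 7 - 1*7)*(-63*(-1)) = (-6 - 7 - 7)*63 = -20*63 = -1260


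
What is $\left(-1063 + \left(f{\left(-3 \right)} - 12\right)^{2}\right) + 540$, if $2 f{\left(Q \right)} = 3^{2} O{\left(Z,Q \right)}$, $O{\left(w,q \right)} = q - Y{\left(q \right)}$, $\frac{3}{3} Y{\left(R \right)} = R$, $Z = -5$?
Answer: $-379$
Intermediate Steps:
$Y{\left(R \right)} = R$
$O{\left(w,q \right)} = 0$ ($O{\left(w,q \right)} = q - q = 0$)
$f{\left(Q \right)} = 0$ ($f{\left(Q \right)} = \frac{3^{2} \cdot 0}{2} = \frac{9 \cdot 0}{2} = \frac{1}{2} \cdot 0 = 0$)
$\left(-1063 + \left(f{\left(-3 \right)} - 12\right)^{2}\right) + 540 = \left(-1063 + \left(0 - 12\right)^{2}\right) + 540 = \left(-1063 + \left(-12\right)^{2}\right) + 540 = \left(-1063 + 144\right) + 540 = -919 + 540 = -379$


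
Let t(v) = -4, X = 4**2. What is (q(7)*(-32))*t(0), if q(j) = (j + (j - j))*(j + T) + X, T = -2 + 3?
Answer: 9216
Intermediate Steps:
X = 16
T = 1
q(j) = 16 + j*(1 + j) (q(j) = (j + (j - j))*(j + 1) + 16 = (j + 0)*(1 + j) + 16 = j*(1 + j) + 16 = 16 + j*(1 + j))
(q(7)*(-32))*t(0) = ((16 + 7 + 7**2)*(-32))*(-4) = ((16 + 7 + 49)*(-32))*(-4) = (72*(-32))*(-4) = -2304*(-4) = 9216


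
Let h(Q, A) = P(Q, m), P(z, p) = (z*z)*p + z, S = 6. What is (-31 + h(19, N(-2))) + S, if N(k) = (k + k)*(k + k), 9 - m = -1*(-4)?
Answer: 1799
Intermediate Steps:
m = 5 (m = 9 - (-1)*(-4) = 9 - 1*4 = 9 - 4 = 5)
N(k) = 4*k**2 (N(k) = (2*k)*(2*k) = 4*k**2)
P(z, p) = z + p*z**2 (P(z, p) = z**2*p + z = p*z**2 + z = z + p*z**2)
h(Q, A) = Q*(1 + 5*Q)
(-31 + h(19, N(-2))) + S = (-31 + 19*(1 + 5*19)) + 6 = (-31 + 19*(1 + 95)) + 6 = (-31 + 19*96) + 6 = (-31 + 1824) + 6 = 1793 + 6 = 1799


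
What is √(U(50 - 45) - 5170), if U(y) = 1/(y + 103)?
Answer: I*√1675077/18 ≈ 71.903*I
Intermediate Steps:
U(y) = 1/(103 + y)
√(U(50 - 45) - 5170) = √(1/(103 + (50 - 45)) - 5170) = √(1/(103 + 5) - 5170) = √(1/108 - 5170) = √(-558359/108) = I*√1675077/18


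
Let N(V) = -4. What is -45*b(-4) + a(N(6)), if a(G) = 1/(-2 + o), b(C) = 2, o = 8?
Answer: -539/6 ≈ -89.833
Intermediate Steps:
a(G) = ⅙ (a(G) = 1/(-2 + 8) = 1/6 = ⅙)
-45*b(-4) + a(N(6)) = -45*2 + ⅙ = -90 + ⅙ = -539/6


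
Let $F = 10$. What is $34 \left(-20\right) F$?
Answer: $-6800$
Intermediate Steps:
$34 \left(-20\right) F = 34 \left(-20\right) 10 = \left(-680\right) 10 = -6800$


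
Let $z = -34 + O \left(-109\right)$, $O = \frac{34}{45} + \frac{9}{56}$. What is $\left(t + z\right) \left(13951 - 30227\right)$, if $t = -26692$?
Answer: $\frac{275069286869}{630} \approx 4.3662 \cdot 10^{8}$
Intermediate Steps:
$O = \frac{2309}{2520}$ ($O = 34 \cdot \frac{1}{45} + 9 \cdot \frac{1}{56} = \frac{34}{45} + \frac{9}{56} = \frac{2309}{2520} \approx 0.91627$)
$z = - \frac{337361}{2520}$ ($z = -34 + \frac{2309}{2520} \left(-109\right) = -34 - \frac{251681}{2520} = - \frac{337361}{2520} \approx -133.87$)
$\left(t + z\right) \left(13951 - 30227\right) = \left(-26692 - \frac{337361}{2520}\right) \left(13951 - 30227\right) = \left(- \frac{67601201}{2520}\right) \left(-16276\right) = \frac{275069286869}{630}$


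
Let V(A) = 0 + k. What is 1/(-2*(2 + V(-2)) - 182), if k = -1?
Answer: -1/184 ≈ -0.0054348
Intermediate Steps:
V(A) = -1 (V(A) = 0 - 1 = -1)
1/(-2*(2 + V(-2)) - 182) = 1/(-2*(2 - 1) - 182) = 1/(-2*1 - 182) = 1/(-2 - 182) = 1/(-184) = -1/184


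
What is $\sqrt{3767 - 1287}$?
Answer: $4 \sqrt{155} \approx 49.8$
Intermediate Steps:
$\sqrt{3767 - 1287} = \sqrt{2480} = 4 \sqrt{155}$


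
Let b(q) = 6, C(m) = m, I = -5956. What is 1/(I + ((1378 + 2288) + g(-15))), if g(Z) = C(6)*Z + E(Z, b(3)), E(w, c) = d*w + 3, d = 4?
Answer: -1/2437 ≈ -0.00041034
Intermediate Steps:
E(w, c) = 3 + 4*w (E(w, c) = 4*w + 3 = 3 + 4*w)
g(Z) = 3 + 10*Z (g(Z) = 6*Z + (3 + 4*Z) = 3 + 10*Z)
1/(I + ((1378 + 2288) + g(-15))) = 1/(-5956 + ((1378 + 2288) + (3 + 10*(-15)))) = 1/(-5956 + (3666 + (3 - 150))) = 1/(-5956 + (3666 - 147)) = 1/(-5956 + 3519) = 1/(-2437) = -1/2437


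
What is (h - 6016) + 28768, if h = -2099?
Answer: 20653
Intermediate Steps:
(h - 6016) + 28768 = (-2099 - 6016) + 28768 = -8115 + 28768 = 20653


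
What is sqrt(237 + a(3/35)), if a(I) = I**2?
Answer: sqrt(290334)/35 ≈ 15.395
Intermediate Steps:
sqrt(237 + a(3/35)) = sqrt(237 + (3/35)**2) = sqrt(237 + 9/1225) = sqrt(290334/1225) = sqrt(290334)/35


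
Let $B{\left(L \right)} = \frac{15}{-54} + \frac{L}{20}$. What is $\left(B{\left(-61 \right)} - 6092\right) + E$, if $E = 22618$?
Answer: $\frac{2974081}{180} \approx 16523.0$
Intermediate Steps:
$B{\left(L \right)} = - \frac{5}{18} + \frac{L}{20}$ ($B{\left(L \right)} = 15 \left(- \frac{1}{54}\right) + L \frac{1}{20} = - \frac{5}{18} + \frac{L}{20}$)
$\left(B{\left(-61 \right)} - 6092\right) + E = \left(\left(- \frac{5}{18} + \frac{1}{20} \left(-61\right)\right) - 6092\right) + 22618 = \left(\left(- \frac{5}{18} - \frac{61}{20}\right) - 6092\right) + 22618 = \left(- \frac{599}{180} - 6092\right) + 22618 = - \frac{1097159}{180} + 22618 = \frac{2974081}{180}$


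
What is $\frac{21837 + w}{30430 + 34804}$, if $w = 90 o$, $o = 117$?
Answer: $\frac{32367}{65234} \approx 0.49617$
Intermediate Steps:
$w = 10530$ ($w = 90 \cdot 117 = 10530$)
$\frac{21837 + w}{30430 + 34804} = \frac{21837 + 10530}{30430 + 34804} = \frac{32367}{65234}$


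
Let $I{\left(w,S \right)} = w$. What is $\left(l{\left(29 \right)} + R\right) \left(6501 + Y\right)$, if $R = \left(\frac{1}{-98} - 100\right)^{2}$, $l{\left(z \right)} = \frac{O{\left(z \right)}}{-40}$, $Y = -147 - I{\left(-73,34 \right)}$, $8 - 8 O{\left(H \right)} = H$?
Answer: $\frac{49390328505927}{768320} \approx 6.4284 \cdot 10^{7}$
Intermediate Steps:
$O{\left(H \right)} = 1 - \frac{H}{8}$
$Y = -74$ ($Y = -147 - -73 = -147 + 73 = -74$)
$l{\left(z \right)} = - \frac{1}{40} + \frac{z}{320}$ ($l{\left(z \right)} = \frac{1 - \frac{z}{8}}{-40} = \left(1 - \frac{z}{8}\right) \left(- \frac{1}{40}\right) = - \frac{1}{40} + \frac{z}{320}$)
$R = \frac{96059601}{9604}$ ($R = \left(- \frac{1}{98} - 100\right)^{2} = \left(- \frac{9801}{98}\right)^{2} = \frac{96059601}{9604} \approx 10002.0$)
$\left(l{\left(29 \right)} + R\right) \left(6501 + Y\right) = \left(\left(- \frac{1}{40} + \frac{1}{320} \cdot 29\right) + \frac{96059601}{9604}\right) \left(6501 - 74\right) = \left(\left(- \frac{1}{40} + \frac{29}{320}\right) + \frac{96059601}{9604}\right) 6427 = \left(\frac{21}{320} + \frac{96059601}{9604}\right) 6427 = \frac{7684818501}{768320} \cdot 6427 = \frac{49390328505927}{768320}$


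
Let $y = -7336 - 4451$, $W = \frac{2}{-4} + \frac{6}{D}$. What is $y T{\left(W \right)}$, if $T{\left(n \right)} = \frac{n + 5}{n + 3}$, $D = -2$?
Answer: $35361$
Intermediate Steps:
$W = - \frac{7}{2}$ ($W = \frac{2}{-4} + \frac{6}{-2} = 2 \left(- \frac{1}{4}\right) + 6 \left(- \frac{1}{2}\right) = - \frac{1}{2} - 3 = - \frac{7}{2} \approx -3.5$)
$T{\left(n \right)} = \frac{5 + n}{3 + n}$
$y = -11787$
$y T{\left(W \right)} = - 11787 \frac{5 - \frac{7}{2}}{3 - \frac{7}{2}} = - 11787 \frac{1}{- \frac{1}{2}} \cdot \frac{3}{2} = - 11787 \left(\left(-2\right) \frac{3}{2}\right) = \left(-11787\right) \left(-3\right) = 35361$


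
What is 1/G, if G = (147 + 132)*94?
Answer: 1/26226 ≈ 3.8130e-5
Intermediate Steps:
G = 26226 (G = 279*94 = 26226)
1/G = 1/26226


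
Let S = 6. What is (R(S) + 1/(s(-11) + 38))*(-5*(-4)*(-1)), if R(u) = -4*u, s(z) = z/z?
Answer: 18700/39 ≈ 479.49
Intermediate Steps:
s(z) = 1
(R(S) + 1/(s(-11) + 38))*(-5*(-4)*(-1)) = (-4*6 + 1/(1 + 38))*(-5*(-4)*(-1)) = (-24 + 1/39)*(20*(-1)) = (-24 + 1/39)*(-20) = -935/39*(-20) = 18700/39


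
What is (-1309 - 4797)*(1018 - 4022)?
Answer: 18342424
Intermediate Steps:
(-1309 - 4797)*(1018 - 4022) = -6106*(-3004) = 18342424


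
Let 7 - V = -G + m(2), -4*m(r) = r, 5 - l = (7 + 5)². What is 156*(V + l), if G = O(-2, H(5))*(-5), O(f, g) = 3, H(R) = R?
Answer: -22854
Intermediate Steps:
l = -139 (l = 5 - (7 + 5)² = 5 - 1*12² = 5 - 1*144 = 5 - 144 = -139)
m(r) = -r/4
G = -15 (G = 3*(-5) = -15)
V = -15/2 (V = 7 - (-1*(-15) - ¼*2) = 7 - (15 - ½) = 7 - 1*29/2 = 7 - 29/2 = -15/2 ≈ -7.5000)
156*(V + l) = 156*(-15/2 - 139) = 156*(-293/2) = -22854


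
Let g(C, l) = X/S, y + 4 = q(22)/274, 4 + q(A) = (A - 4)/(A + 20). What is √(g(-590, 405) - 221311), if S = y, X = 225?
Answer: I*√13114628253949/7697 ≈ 470.5*I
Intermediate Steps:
q(A) = -4 + (-4 + A)/(20 + A) (q(A) = -4 + (A - 4)/(A + 20) = -4 + (-4 + A)/(20 + A))
y = -7697/1918 (y = -4 + (3*(-28 - 1*22)/(20 + 22))/274 = -4 + (3*(-28 - 22)/42)*(1/274) = -4 + (3*(1/42)*(-50))*(1/274) = -4 - 25/7*1/274 = -4 - 25/1918 = -7697/1918 ≈ -4.0130)
S = -7697/1918 ≈ -4.0130
g(C, l) = -431550/7697 (g(C, l) = 225/(-7697/1918) = 225*(-1918/7697) = -431550/7697)
√(g(-590, 405) - 221311) = √(-431550/7697 - 221311) = √(-1703862317/7697) = I*√13114628253949/7697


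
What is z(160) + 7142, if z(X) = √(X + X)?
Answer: 7142 + 8*√5 ≈ 7159.9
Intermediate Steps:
z(X) = √2*√X (z(X) = √(2*X) = √2*√X)
z(160) + 7142 = √2*√160 + 7142 = √2*(4*√10) + 7142 = 8*√5 + 7142 = 7142 + 8*√5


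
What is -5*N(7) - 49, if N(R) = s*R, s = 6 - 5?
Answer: -84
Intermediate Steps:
s = 1
N(R) = R (N(R) = 1*R = R)
-5*N(7) - 49 = -5*7 - 49 = -35 - 49 = -84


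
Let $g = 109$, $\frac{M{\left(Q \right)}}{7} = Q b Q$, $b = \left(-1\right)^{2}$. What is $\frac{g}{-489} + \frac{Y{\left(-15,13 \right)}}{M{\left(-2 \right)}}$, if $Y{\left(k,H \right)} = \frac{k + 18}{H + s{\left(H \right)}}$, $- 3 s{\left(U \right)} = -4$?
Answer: $- \frac{126835}{588756} \approx -0.21543$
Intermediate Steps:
$s{\left(U \right)} = \frac{4}{3}$ ($s{\left(U \right)} = \left(- \frac{1}{3}\right) \left(-4\right) = \frac{4}{3}$)
$b = 1$
$Y{\left(k,H \right)} = \frac{18 + k}{\frac{4}{3} + H}$ ($Y{\left(k,H \right)} = \frac{k + 18}{H + \frac{4}{3}} = \frac{18 + k}{\frac{4}{3} + H}$)
$M{\left(Q \right)} = 7 Q^{2}$ ($M{\left(Q \right)} = 7 Q 1 Q = 7 Q Q = 7 Q^{2}$)
$\frac{g}{-489} + \frac{Y{\left(-15,13 \right)}}{M{\left(-2 \right)}} = \frac{109}{-489} + \frac{3 \frac{1}{4 + 3 \cdot 13} \left(18 - 15\right)}{7 \left(-2\right)^{2}} = 109 \left(- \frac{1}{489}\right) + \frac{3 \frac{1}{4 + 39} \cdot 3}{7 \cdot 4} = - \frac{109}{489} + \frac{3 \cdot \frac{1}{43} \cdot 3}{28} = - \frac{109}{489} + 3 \cdot \frac{1}{43} \cdot 3 \cdot \frac{1}{28} = - \frac{109}{489} + \frac{9}{43} \cdot \frac{1}{28} = - \frac{109}{489} + \frac{9}{1204} = - \frac{126835}{588756}$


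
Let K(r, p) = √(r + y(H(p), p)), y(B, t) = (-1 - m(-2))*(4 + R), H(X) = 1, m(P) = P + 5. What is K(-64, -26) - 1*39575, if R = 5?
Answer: -39575 + 10*I ≈ -39575.0 + 10.0*I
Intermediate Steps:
m(P) = 5 + P
y(B, t) = -36 (y(B, t) = (-1 - (5 - 2))*(4 + 5) = (-1 - 1*3)*9 = (-1 - 3)*9 = -4*9 = -36)
K(r, p) = √(-36 + r) (K(r, p) = √(r - 36) = √(-36 + r))
K(-64, -26) - 1*39575 = √(-36 - 64) - 1*39575 = √(-100) - 39575 = 10*I - 39575 = -39575 + 10*I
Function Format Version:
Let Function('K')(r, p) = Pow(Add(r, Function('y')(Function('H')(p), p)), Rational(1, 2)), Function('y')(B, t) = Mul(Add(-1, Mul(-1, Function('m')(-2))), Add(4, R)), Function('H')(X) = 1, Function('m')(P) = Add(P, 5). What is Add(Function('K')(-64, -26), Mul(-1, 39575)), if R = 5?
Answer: Add(-39575, Mul(10, I)) ≈ Add(-39575., Mul(10.000, I))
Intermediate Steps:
Function('m')(P) = Add(5, P)
Function('y')(B, t) = -36 (Function('y')(B, t) = Mul(Add(-1, Mul(-1, Add(5, -2))), Add(4, 5)) = Mul(Add(-1, Mul(-1, 3)), 9) = Mul(Add(-1, -3), 9) = Mul(-4, 9) = -36)
Function('K')(r, p) = Pow(Add(-36, r), Rational(1, 2)) (Function('K')(r, p) = Pow(Add(r, -36), Rational(1, 2)) = Pow(Add(-36, r), Rational(1, 2)))
Add(Function('K')(-64, -26), Mul(-1, 39575)) = Add(Pow(Add(-36, -64), Rational(1, 2)), Mul(-1, 39575)) = Add(Pow(-100, Rational(1, 2)), -39575) = Add(Mul(10, I), -39575) = Add(-39575, Mul(10, I))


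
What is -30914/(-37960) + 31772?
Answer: 46388309/1460 ≈ 31773.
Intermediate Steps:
-30914/(-37960) + 31772 = -30914*(-1/37960) + 31772 = 1189/1460 + 31772 = 46388309/1460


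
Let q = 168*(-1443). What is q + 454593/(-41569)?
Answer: -10077777849/41569 ≈ -2.4244e+5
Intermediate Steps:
q = -242424
q + 454593/(-41569) = -242424 + 454593/(-41569) = -242424 + 454593*(-1/41569) = -242424 - 454593/41569 = -10077777849/41569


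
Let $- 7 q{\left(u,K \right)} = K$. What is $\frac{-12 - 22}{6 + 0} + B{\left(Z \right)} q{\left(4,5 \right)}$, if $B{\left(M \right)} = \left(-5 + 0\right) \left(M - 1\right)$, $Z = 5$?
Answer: $\frac{181}{21} \approx 8.619$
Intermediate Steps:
$q{\left(u,K \right)} = - \frac{K}{7}$
$B{\left(M \right)} = 5 - 5 M$ ($B{\left(M \right)} = - 5 \left(-1 + M\right) = 5 - 5 M$)
$\frac{-12 - 22}{6 + 0} + B{\left(Z \right)} q{\left(4,5 \right)} = \frac{-12 - 22}{6 + 0} + \left(5 - 25\right) \left(\left(- \frac{1}{7}\right) 5\right) = - \frac{34}{6} + \left(5 - 25\right) \left(- \frac{5}{7}\right) = \left(-34\right) \frac{1}{6} - - \frac{100}{7} = - \frac{17}{3} + \frac{100}{7} = \frac{181}{21}$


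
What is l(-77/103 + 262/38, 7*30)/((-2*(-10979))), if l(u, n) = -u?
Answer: -6015/21485903 ≈ -0.00027995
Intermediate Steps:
l(-77/103 + 262/38, 7*30)/((-2*(-10979))) = (-(-77/103 + 262/38))/((-2*(-10979))) = -(-77*1/103 + 262*(1/38))/21958 = -(-77/103 + 131/19)*(1/21958) = -1*12030/1957*(1/21958) = -12030/1957*1/21958 = -6015/21485903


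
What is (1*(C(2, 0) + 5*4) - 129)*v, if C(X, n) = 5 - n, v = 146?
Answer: -15184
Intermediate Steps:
(1*(C(2, 0) + 5*4) - 129)*v = (1*((5 - 1*0) + 5*4) - 129)*146 = (1*((5 + 0) + 20) - 129)*146 = (1*(5 + 20) - 129)*146 = (1*25 - 129)*146 = (25 - 129)*146 = -104*146 = -15184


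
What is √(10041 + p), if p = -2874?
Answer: √7167 ≈ 84.658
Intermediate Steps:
√(10041 + p) = √(10041 - 2874) = √7167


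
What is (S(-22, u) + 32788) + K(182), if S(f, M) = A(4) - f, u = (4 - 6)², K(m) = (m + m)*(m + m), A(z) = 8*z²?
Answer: 165434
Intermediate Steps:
K(m) = 4*m² (K(m) = (2*m)*(2*m) = 4*m²)
u = 4 (u = (-2)² = 4)
S(f, M) = 128 - f (S(f, M) = 8*4² - f = 8*16 - f = 128 - f)
(S(-22, u) + 32788) + K(182) = ((128 - 1*(-22)) + 32788) + 4*182² = ((128 + 22) + 32788) + 4*33124 = (150 + 32788) + 132496 = 32938 + 132496 = 165434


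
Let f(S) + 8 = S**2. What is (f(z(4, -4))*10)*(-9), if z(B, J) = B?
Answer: -720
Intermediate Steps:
f(S) = -8 + S**2
(f(z(4, -4))*10)*(-9) = ((-8 + 4**2)*10)*(-9) = ((-8 + 16)*10)*(-9) = (8*10)*(-9) = 80*(-9) = -720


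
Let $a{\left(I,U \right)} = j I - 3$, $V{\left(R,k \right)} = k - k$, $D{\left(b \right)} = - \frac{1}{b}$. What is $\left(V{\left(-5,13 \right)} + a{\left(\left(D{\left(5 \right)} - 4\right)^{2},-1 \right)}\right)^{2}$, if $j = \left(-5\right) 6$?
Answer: $\frac{7080921}{25} \approx 2.8324 \cdot 10^{5}$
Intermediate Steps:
$V{\left(R,k \right)} = 0$
$j = -30$
$a{\left(I,U \right)} = -3 - 30 I$ ($a{\left(I,U \right)} = - 30 I - 3 = -3 - 30 I$)
$\left(V{\left(-5,13 \right)} + a{\left(\left(D{\left(5 \right)} - 4\right)^{2},-1 \right)}\right)^{2} = \left(0 - \left(3 + 30 \left(- \frac{1}{5} - 4\right)^{2}\right)\right)^{2} = \left(0 - \left(3 + 30 \left(- \frac{21}{5}\right)^{2}\right)\right)^{2} = \left(0 - \frac{2661}{5}\right)^{2} = \left(- \frac{2661}{5}\right)^{2} = \frac{7080921}{25}$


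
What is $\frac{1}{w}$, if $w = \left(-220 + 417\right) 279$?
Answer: $\frac{1}{54963} \approx 1.8194 \cdot 10^{-5}$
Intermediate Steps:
$w = 54963$ ($w = 197 \cdot 279 = 54963$)
$\frac{1}{w} = \frac{1}{54963}$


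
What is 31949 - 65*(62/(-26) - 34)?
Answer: 34314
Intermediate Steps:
31949 - 65*(62/(-26) - 34) = 31949 - 65*(62*(-1/26) - 34) = 31949 - 65*(-31/13 - 34) = 31949 - 65*(-473)/13 = 31949 - 1*(-2365) = 31949 + 2365 = 34314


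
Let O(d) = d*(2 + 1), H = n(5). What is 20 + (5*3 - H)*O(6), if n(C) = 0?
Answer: 290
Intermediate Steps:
H = 0
O(d) = 3*d (O(d) = d*3 = 3*d)
20 + (5*3 - H)*O(6) = 20 + (5*3 - 1*0)*(3*6) = 20 + (15 + 0)*18 = 20 + 15*18 = 20 + 270 = 290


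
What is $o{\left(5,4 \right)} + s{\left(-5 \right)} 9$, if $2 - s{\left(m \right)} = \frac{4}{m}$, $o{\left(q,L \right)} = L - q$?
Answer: $\frac{121}{5} \approx 24.2$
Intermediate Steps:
$s{\left(m \right)} = 2 - \frac{4}{m}$
$o{\left(5,4 \right)} + s{\left(-5 \right)} 9 = \left(4 - 5\right) + \left(2 - \frac{4}{-5}\right) 9 = \left(4 - 5\right) + \left(2 - - \frac{4}{5}\right) 9 = -1 + \left(2 + \frac{4}{5}\right) 9 = -1 + \frac{14}{5} \cdot 9 = -1 + \frac{126}{5} = \frac{121}{5}$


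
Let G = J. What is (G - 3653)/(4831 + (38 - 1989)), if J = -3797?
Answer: -745/288 ≈ -2.5868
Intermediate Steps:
G = -3797
(G - 3653)/(4831 + (38 - 1989)) = (-3797 - 3653)/(4831 + (38 - 1989)) = -7450/(4831 - 1951) = -7450/2880 = -7450*1/2880 = -745/288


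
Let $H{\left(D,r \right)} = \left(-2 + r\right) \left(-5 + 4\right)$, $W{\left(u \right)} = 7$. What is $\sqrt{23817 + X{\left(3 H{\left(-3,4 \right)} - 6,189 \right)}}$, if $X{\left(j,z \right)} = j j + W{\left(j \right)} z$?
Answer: $14 \sqrt{129} \approx 159.01$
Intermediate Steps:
$H{\left(D,r \right)} = 2 - r$ ($H{\left(D,r \right)} = \left(-2 + r\right) \left(-1\right) = 2 - r$)
$X{\left(j,z \right)} = j^{2} + 7 z$ ($X{\left(j,z \right)} = j j + 7 z = j^{2} + 7 z$)
$\sqrt{23817 + X{\left(3 H{\left(-3,4 \right)} - 6,189 \right)}} = \sqrt{23817 + \left(\left(3 \left(2 - 4\right) - 6\right)^{2} + 7 \cdot 189\right)} = \sqrt{23817 + \left(\left(3 \left(2 - 4\right) - 6\right)^{2} + 1323\right)} = \sqrt{23817 + \left(\left(3 \left(-2\right) - 6\right)^{2} + 1323\right)} = \sqrt{23817 + \left(\left(-6 - 6\right)^{2} + 1323\right)} = \sqrt{23817 + \left(\left(-12\right)^{2} + 1323\right)} = \sqrt{23817 + \left(144 + 1323\right)} = \sqrt{23817 + 1467} = \sqrt{25284} = 14 \sqrt{129}$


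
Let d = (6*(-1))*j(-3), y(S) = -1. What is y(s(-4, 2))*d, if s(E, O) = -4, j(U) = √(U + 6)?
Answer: 6*√3 ≈ 10.392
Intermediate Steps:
j(U) = √(6 + U)
d = -6*√3 (d = (6*(-1))*√(6 - 3) = -6*√3 ≈ -10.392)
y(s(-4, 2))*d = -(-6)*√3 = 6*√3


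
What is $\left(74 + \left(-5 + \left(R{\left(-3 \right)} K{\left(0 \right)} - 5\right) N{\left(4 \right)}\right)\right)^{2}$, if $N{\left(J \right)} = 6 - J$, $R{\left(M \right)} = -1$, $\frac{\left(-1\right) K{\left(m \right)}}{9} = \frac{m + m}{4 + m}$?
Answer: $3481$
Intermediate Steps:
$K{\left(m \right)} = - \frac{18 m}{4 + m}$ ($K{\left(m \right)} = - 9 \frac{m + m}{4 + m} = - 9 \frac{2 m}{4 + m} = - \frac{18 m}{4 + m}$)
$\left(74 + \left(-5 + \left(R{\left(-3 \right)} K{\left(0 \right)} - 5\right) N{\left(4 \right)}\right)\right)^{2} = \left(74 + \left(-5 + \left(- \frac{\left(-18\right) 0}{4 + 0} - 5\right) \left(6 - 4\right)\right)\right)^{2} = \left(74 + \left(-5 + \left(- \frac{\left(-18\right) 0}{4} - 5\right) \left(6 - 4\right)\right)\right)^{2} = \left(74 + \left(-5 + \left(- \frac{\left(-18\right) 0}{4} - 5\right) 2\right)\right)^{2} = \left(74 + \left(-5 + \left(\left(-1\right) 0 - 5\right) 2\right)\right)^{2} = \left(74 + \left(-5 + \left(0 - 5\right) 2\right)\right)^{2} = \left(74 - 15\right)^{2} = 59^{2} = 3481$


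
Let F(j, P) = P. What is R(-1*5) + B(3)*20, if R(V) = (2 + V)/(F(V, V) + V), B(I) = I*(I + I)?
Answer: 3603/10 ≈ 360.30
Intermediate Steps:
B(I) = 2*I² (B(I) = I*(2*I) = 2*I²)
R(V) = (2 + V)/(2*V) (R(V) = (2 + V)/(V + V) = (2 + V)/((2*V)) = (2 + V)*(1/(2*V)) = (2 + V)/(2*V))
R(-1*5) + B(3)*20 = (2 - 1*5)/(2*((-1*5))) + (2*3²)*20 = (½)*(2 - 5)/(-5) + (2*9)*20 = (½)*(-⅕)*(-3) + 18*20 = 3/10 + 360 = 3603/10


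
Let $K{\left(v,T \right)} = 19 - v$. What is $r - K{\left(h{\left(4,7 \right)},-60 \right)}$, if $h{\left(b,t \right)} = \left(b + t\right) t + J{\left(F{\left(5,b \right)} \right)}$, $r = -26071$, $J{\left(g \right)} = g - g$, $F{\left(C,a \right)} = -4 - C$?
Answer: $-26013$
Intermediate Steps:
$J{\left(g \right)} = 0$
$h{\left(b,t \right)} = t \left(b + t\right)$ ($h{\left(b,t \right)} = \left(b + t\right) t + 0 = t \left(b + t\right) + 0 = t \left(b + t\right)$)
$r - K{\left(h{\left(4,7 \right)},-60 \right)} = -26071 - \left(19 - 7 \left(4 + 7\right)\right) = -26071 - \left(19 - 7 \cdot 11\right) = -26071 - \left(19 - 77\right) = -26071 - -58 = -26071 + 58 = -26013$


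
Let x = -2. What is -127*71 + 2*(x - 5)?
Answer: -9031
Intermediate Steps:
-127*71 + 2*(x - 5) = -127*71 + 2*(-2 - 5) = -9017 + 2*(-7) = -9017 - 14 = -9031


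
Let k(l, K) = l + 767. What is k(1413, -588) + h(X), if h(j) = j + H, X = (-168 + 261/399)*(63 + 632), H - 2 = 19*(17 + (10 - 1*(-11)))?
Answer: -15082383/133 ≈ -1.1340e+5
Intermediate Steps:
k(l, K) = 767 + l
H = 724 (H = 2 + 19*(17 + (10 - 1*(-11))) = 2 + 19*(17 + (10 + 11)) = 2 + 19*(17 + 21) = 2 + 19*38 = 2 + 722 = 724)
X = -15468615/133 (X = (-168 + 261*(1/399))*695 = (-168 + 87/133)*695 = -22257/133*695 = -15468615/133 ≈ -1.1631e+5)
h(j) = 724 + j (h(j) = j + 724 = 724 + j)
k(1413, -588) + h(X) = (767 + 1413) + (724 - 15468615/133) = 2180 - 15372323/133 = -15082383/133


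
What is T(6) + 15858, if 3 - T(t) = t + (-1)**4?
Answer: 15854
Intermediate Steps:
T(t) = 2 - t (T(t) = 3 - (t + (-1)**4) = 3 - (t + 1) = 3 - (1 + t) = 3 + (-1 - t) = 2 - t)
T(6) + 15858 = (2 - 1*6) + 15858 = (2 - 6) + 15858 = -4 + 15858 = 15854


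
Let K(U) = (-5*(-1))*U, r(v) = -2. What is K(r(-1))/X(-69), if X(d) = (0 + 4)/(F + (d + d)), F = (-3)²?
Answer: 645/2 ≈ 322.50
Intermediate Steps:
F = 9
K(U) = 5*U
X(d) = 4/(9 + 2*d) (X(d) = (0 + 4)/(9 + (d + d)) = 4/(9 + 2*d))
K(r(-1))/X(-69) = (5*(-2))/((4/(9 + 2*(-69)))) = -10/(4/(9 - 138)) = -10/(4/(-129)) = -10/(4*(-1/129)) = -10/(-4/129) = -10*(-129/4) = 645/2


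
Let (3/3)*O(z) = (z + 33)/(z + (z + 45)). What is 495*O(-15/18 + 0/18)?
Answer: 19107/52 ≈ 367.44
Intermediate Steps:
O(z) = (33 + z)/(45 + 2*z) (O(z) = (z + 33)/(z + (z + 45)) = (33 + z)/(z + (45 + z)) = (33 + z)/(45 + 2*z))
495*O(-15/18 + 0/18) = 495*((33 + (-15/18 + 0/18))/(45 + 2*(-15/18 + 0/18))) = 495*((33 + (-15*1/18 + 0*(1/18)))/(45 + 2*(-15*1/18 + 0*(1/18)))) = 495*((33 + (-5/6 + 0))/(45 + 2*(-5/6 + 0))) = 495*((33 - 5/6)/(45 + 2*(-5/6))) = 495*((193/6)/(45 - 5/3)) = 495*((193/6)/(130/3)) = 495*((3/130)*(193/6)) = 495*(193/260) = 19107/52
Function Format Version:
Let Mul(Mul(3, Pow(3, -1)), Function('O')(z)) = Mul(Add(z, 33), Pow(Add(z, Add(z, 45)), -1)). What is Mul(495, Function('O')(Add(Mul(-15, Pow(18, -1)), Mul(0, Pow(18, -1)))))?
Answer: Rational(19107, 52) ≈ 367.44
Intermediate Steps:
Function('O')(z) = Mul(Pow(Add(45, Mul(2, z)), -1), Add(33, z)) (Function('O')(z) = Mul(Add(z, 33), Pow(Add(z, Add(z, 45)), -1)) = Mul(Add(33, z), Pow(Add(z, Add(45, z)), -1)) = Mul(Add(33, z), Pow(Add(45, Mul(2, z)), -1)) = Mul(Pow(Add(45, Mul(2, z)), -1), Add(33, z)))
Mul(495, Function('O')(Add(Mul(-15, Pow(18, -1)), Mul(0, Pow(18, -1))))) = Mul(495, Mul(Pow(Add(45, Mul(2, Add(Mul(-15, Pow(18, -1)), Mul(0, Pow(18, -1))))), -1), Add(33, Add(Mul(-15, Pow(18, -1)), Mul(0, Pow(18, -1)))))) = Mul(495, Mul(Pow(Add(45, Mul(2, Add(Mul(-15, Rational(1, 18)), Mul(0, Rational(1, 18))))), -1), Add(33, Add(Mul(-15, Rational(1, 18)), Mul(0, Rational(1, 18)))))) = Mul(495, Mul(Pow(Add(45, Mul(2, Add(Rational(-5, 6), 0))), -1), Add(33, Add(Rational(-5, 6), 0)))) = Mul(495, Mul(Pow(Add(45, Mul(2, Rational(-5, 6))), -1), Add(33, Rational(-5, 6)))) = Mul(495, Mul(Pow(Add(45, Rational(-5, 3)), -1), Rational(193, 6))) = Mul(495, Mul(Pow(Rational(130, 3), -1), Rational(193, 6))) = Mul(495, Mul(Rational(3, 130), Rational(193, 6))) = Mul(495, Rational(193, 260)) = Rational(19107, 52)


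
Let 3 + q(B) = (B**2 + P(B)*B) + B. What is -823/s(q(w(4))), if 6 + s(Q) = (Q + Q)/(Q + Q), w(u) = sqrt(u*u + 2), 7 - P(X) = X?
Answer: 823/5 ≈ 164.60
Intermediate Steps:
P(X) = 7 - X
w(u) = sqrt(2 + u**2) (w(u) = sqrt(u**2 + 2) = sqrt(2 + u**2))
q(B) = -3 + B + B**2 + B*(7 - B) (q(B) = -3 + ((B**2 + (7 - B)*B) + B) = -3 + ((B**2 + B*(7 - B)) + B) = -3 + (B + B**2 + B*(7 - B)) = -3 + B + B**2 + B*(7 - B))
s(Q) = -5 (s(Q) = -6 + (Q + Q)/(Q + Q) = -6 + (2*Q)/((2*Q)) = -6 + (2*Q)*(1/(2*Q)) = -6 + 1 = -5)
-823/s(q(w(4))) = -823/(-5) = -823*(-1/5) = 823/5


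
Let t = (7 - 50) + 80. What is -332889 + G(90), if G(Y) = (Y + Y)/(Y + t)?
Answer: -42276723/127 ≈ -3.3289e+5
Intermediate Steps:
t = 37 (t = -43 + 80 = 37)
G(Y) = 2*Y/(37 + Y) (G(Y) = (Y + Y)/(Y + 37) = (2*Y)/(37 + Y) = 2*Y/(37 + Y))
-332889 + G(90) = -332889 + 2*90/(37 + 90) = -332889 + 2*90/127 = -332889 + 2*90*(1/127) = -332889 + 180/127 = -42276723/127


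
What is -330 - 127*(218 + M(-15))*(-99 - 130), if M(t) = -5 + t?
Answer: 5758104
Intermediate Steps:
-330 - 127*(218 + M(-15))*(-99 - 130) = -330 - 127*(218 + (-5 - 15))*(-99 - 130) = -330 - 127*(218 - 20)*(-229) = -330 - 25146*(-229) = -330 - 127*(-45342) = -330 + 5758434 = 5758104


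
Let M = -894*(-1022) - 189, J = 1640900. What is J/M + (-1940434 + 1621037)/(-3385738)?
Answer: 5847419936363/3092800562502 ≈ 1.8907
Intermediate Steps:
M = 913479 (M = 913668 - 189 = 913479)
J/M + (-1940434 + 1621037)/(-3385738) = 1640900/913479 + (-1940434 + 1621037)/(-3385738) = 1640900*(1/913479) - 319397*(-1/3385738) = 1640900/913479 + 319397/3385738 = 5847419936363/3092800562502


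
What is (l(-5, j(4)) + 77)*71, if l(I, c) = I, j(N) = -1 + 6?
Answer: 5112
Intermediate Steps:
j(N) = 5
(l(-5, j(4)) + 77)*71 = (-5 + 77)*71 = 72*71 = 5112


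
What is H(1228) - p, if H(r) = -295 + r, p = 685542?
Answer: -684609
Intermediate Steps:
H(1228) - p = (-295 + 1228) - 1*685542 = 933 - 685542 = -684609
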